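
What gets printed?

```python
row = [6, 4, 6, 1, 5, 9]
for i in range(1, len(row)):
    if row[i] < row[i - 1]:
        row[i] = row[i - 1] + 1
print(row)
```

i=1: 4<6, row[1] = 6+1 = 7 → [6, 7, 6, 1, 5, 9]
i=2: 6<7, row[2] = 7+1 = 8 → [6, 7, 8, 1, 5, 9]
i=3: 1<8, row[3] = 8+1 = 9 → [6, 7, 8, 9, 5, 9]
i=4: 5<9, row[4] = 9+1 = 10 → [6, 7, 8, 9, 10, 9]
i=5: 9<10, row[5] = 10+1 = 11 → [6, 7, 8, 9, 10, 11]

[6, 7, 8, 9, 10, 11]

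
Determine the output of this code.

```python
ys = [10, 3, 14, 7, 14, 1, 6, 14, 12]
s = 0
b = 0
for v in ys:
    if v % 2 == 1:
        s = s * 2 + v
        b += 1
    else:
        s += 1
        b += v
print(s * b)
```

v=10: not odd, s = 0+1 = 1; b=10
v=3: odd, s = 1*2+3 = 5; b=11
v=14: not odd, s = 5+1 = 6; b=25
v=7: odd, s = 6*2+7 = 19; b=26
v=14: not odd, s = 19+1 = 20; b=40
v=1: odd, s = 20*2+1 = 41; b=41
v=6: not odd, s = 41+1 = 42; b=47
v=14: not odd, s = 42+1 = 43; b=61
v=12: not odd, s = 43+1 = 44; b=73
s*b = 44*73 = 3212

3212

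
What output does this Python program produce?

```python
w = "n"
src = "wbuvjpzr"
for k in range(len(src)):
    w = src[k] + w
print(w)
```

rzpjvubwn

k=0: prepend 'w' → 'wn'
k=1: prepend 'b' → 'bwn'
k=2: prepend 'u' → 'ubwn'
k=3: prepend 'v' → 'vubwn'
k=4: prepend 'j' → 'jvubwn'
k=5: prepend 'p' → 'pjvubwn'
k=6: prepend 'z' → 'zpjvubwn'
k=7: prepend 'r' → 'rzpjvubwn'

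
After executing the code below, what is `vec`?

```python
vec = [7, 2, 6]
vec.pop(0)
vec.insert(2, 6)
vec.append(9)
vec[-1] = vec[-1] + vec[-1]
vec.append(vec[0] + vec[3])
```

[2, 6, 6, 18, 20]

pop(0) removes 7 → [2, 6]
insert 6 at 2 → [2, 6, 6]
append 9 → [2, 6, 6, 9]
vec[-1] = vec[-1]+vec[-1] = 9+9 = 18 → [2, 6, 6, 18]
append vec[0]+vec[3] = 2+18 = 20 → [2, 6, 6, 18, 20]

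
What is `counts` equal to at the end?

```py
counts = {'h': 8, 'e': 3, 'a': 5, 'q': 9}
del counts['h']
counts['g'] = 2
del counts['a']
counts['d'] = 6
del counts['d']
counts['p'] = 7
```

del 'h' → {'e': 3, 'a': 5, 'q': 9}
counts['g'] = 2 → {'e': 3, 'a': 5, 'q': 9, 'g': 2}
del 'a' → {'e': 3, 'q': 9, 'g': 2}
counts['d'] = 6 → {'e': 3, 'q': 9, 'g': 2, 'd': 6}
del 'd' → {'e': 3, 'q': 9, 'g': 2}
counts['p'] = 7 → {'e': 3, 'q': 9, 'g': 2, 'p': 7}

{'e': 3, 'q': 9, 'g': 2, 'p': 7}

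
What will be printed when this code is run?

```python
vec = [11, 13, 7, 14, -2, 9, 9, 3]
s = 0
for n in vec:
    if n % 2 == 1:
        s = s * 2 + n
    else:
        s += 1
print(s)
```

689

n=11: odd, s = 0*2+11 = 11
n=13: odd, s = 11*2+13 = 35
n=7: odd, s = 35*2+7 = 77
n=14: not odd, s = 77+1 = 78
n=-2: not odd, s = 78+1 = 79
n=9: odd, s = 79*2+9 = 167
n=9: odd, s = 167*2+9 = 343
n=3: odd, s = 343*2+3 = 689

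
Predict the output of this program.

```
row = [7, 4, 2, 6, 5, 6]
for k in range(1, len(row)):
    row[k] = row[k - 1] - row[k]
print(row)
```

k=1: row[1] = 7-4 = 3 → [7, 3, 2, 6, 5, 6]
k=2: row[2] = 3-2 = 1 → [7, 3, 1, 6, 5, 6]
k=3: row[3] = 1-6 = -5 → [7, 3, 1, -5, 5, 6]
k=4: row[4] = (-5)-5 = -10 → [7, 3, 1, -5, -10, 6]
k=5: row[5] = (-10)-6 = -16 → [7, 3, 1, -5, -10, -16]

[7, 3, 1, -5, -10, -16]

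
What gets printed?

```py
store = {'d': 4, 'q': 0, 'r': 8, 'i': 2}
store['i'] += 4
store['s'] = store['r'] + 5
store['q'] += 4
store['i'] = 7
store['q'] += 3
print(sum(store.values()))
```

39

store['i'] = 2+4 = 6 → {'d': 4, 'q': 0, 'r': 8, 'i': 6}
store['s'] = store['r']+5 = 13 → {'d': 4, 'q': 0, 'r': 8, 'i': 6, 's': 13}
store['q'] = 0+4 = 4 → {'d': 4, 'q': 4, 'r': 8, 'i': 6, 's': 13}
store['i'] = 7 → {'d': 4, 'q': 4, 'r': 8, 'i': 7, 's': 13}
store['q'] = 4+3 = 7 → {'d': 4, 'q': 7, 'r': 8, 'i': 7, 's': 13}
sum of values = 39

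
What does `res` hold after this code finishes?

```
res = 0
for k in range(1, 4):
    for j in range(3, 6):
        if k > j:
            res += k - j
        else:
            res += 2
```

k=1,j=3: not 1>3, res = 0+2 = 2
k=1,j=4: not 1>4, res = 2+2 = 4
k=1,j=5: not 1>5, res = 4+2 = 6
k=2,j=3: not 2>3, res = 6+2 = 8
k=2,j=4: not 2>4, res = 8+2 = 10
k=2,j=5: not 2>5, res = 10+2 = 12
k=3,j=3: not 3>3, res = 12+2 = 14
k=3,j=4: not 3>4, res = 14+2 = 16
k=3,j=5: not 3>5, res = 16+2 = 18

18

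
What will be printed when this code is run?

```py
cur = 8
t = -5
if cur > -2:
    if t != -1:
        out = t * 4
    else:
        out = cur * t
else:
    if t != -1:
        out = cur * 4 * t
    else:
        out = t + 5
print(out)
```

-20

cur=8, t=-5
cur > -2 is True; t != -1 is True
→ out = t * 4 = -20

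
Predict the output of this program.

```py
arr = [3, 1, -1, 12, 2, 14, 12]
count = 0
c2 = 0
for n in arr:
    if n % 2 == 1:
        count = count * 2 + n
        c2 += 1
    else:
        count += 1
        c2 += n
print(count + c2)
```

60

n=3: odd, count = 0*2+3 = 3; c2=1
n=1: odd, count = 3*2+1 = 7; c2=2
n=-1: odd, count = 7*2+(-1) = 13; c2=3
n=12: not odd, count = 13+1 = 14; c2=15
n=2: not odd, count = 14+1 = 15; c2=17
n=14: not odd, count = 15+1 = 16; c2=31
n=12: not odd, count = 16+1 = 17; c2=43
count+c2 = 17+43 = 60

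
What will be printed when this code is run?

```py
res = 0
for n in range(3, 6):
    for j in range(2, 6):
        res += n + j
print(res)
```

n=3,j=2: res = 0+5 = 5
n=3,j=3: res = 5+6 = 11
n=3,j=4: res = 11+7 = 18
n=3,j=5: res = 18+8 = 26
n=4,j=2: res = 26+6 = 32
n=4,j=3: res = 32+7 = 39
n=4,j=4: res = 39+8 = 47
n=4,j=5: res = 47+9 = 56
n=5,j=2: res = 56+7 = 63
n=5,j=3: res = 63+8 = 71
n=5,j=4: res = 71+9 = 80
n=5,j=5: res = 80+10 = 90

90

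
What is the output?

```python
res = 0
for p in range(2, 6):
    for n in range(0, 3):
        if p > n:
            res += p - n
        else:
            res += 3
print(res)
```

p=2,n=0: 2>0, res = 0+2 = 2
p=2,n=1: 2>1, res = 2+1 = 3
p=2,n=2: not 2>2, res = 3+3 = 6
p=3,n=0: 3>0, res = 6+3 = 9
p=3,n=1: 3>1, res = 9+2 = 11
p=3,n=2: 3>2, res = 11+1 = 12
p=4,n=0: 4>0, res = 12+4 = 16
p=4,n=1: 4>1, res = 16+3 = 19
p=4,n=2: 4>2, res = 19+2 = 21
p=5,n=0: 5>0, res = 21+5 = 26
p=5,n=1: 5>1, res = 26+4 = 30
p=5,n=2: 5>2, res = 30+3 = 33

33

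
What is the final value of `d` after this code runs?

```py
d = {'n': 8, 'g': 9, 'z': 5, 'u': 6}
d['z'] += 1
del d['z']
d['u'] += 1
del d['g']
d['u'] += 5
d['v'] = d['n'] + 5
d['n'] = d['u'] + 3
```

d['z'] = 5+1 = 6 → {'n': 8, 'g': 9, 'z': 6, 'u': 6}
del 'z' → {'n': 8, 'g': 9, 'u': 6}
d['u'] = 6+1 = 7 → {'n': 8, 'g': 9, 'u': 7}
del 'g' → {'n': 8, 'u': 7}
d['u'] = 7+5 = 12 → {'n': 8, 'u': 12}
d['v'] = d['n']+5 = 13 → {'n': 8, 'u': 12, 'v': 13}
d['n'] = d['u']+3 = 15 → {'n': 15, 'u': 12, 'v': 13}

{'n': 15, 'u': 12, 'v': 13}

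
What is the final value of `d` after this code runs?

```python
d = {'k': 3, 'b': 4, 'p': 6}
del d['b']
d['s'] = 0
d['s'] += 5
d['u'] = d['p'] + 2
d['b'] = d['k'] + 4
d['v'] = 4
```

del 'b' → {'k': 3, 'p': 6}
d['s'] = 0 → {'k': 3, 'p': 6, 's': 0}
d['s'] = 0+5 = 5 → {'k': 3, 'p': 6, 's': 5}
d['u'] = d['p']+2 = 8 → {'k': 3, 'p': 6, 's': 5, 'u': 8}
d['b'] = d['k']+4 = 7 → {'k': 3, 'p': 6, 's': 5, 'u': 8, 'b': 7}
d['v'] = 4 → {'k': 3, 'p': 6, 's': 5, 'u': 8, 'b': 7, 'v': 4}

{'k': 3, 'p': 6, 's': 5, 'u': 8, 'b': 7, 'v': 4}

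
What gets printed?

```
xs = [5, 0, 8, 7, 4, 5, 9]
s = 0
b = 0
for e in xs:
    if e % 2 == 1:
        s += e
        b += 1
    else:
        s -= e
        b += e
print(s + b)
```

30

e=5: odd, s = 0+5 = 5; b=1
e=0: not odd, s = 5-0 = 5; b=1
e=8: not odd, s = 5-8 = -3; b=9
e=7: odd, s = (-3)+7 = 4; b=10
e=4: not odd, s = 4-4 = 0; b=14
e=5: odd, s = 0+5 = 5; b=15
e=9: odd, s = 5+9 = 14; b=16
s+b = 14+16 = 30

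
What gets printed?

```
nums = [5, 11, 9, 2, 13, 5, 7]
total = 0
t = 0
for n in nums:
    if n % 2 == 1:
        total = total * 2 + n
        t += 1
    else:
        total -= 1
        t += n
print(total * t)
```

3752

n=5: odd, total = 0*2+5 = 5; t=1
n=11: odd, total = 5*2+11 = 21; t=2
n=9: odd, total = 21*2+9 = 51; t=3
n=2: not odd, total = 51-1 = 50; t=5
n=13: odd, total = 50*2+13 = 113; t=6
n=5: odd, total = 113*2+5 = 231; t=7
n=7: odd, total = 231*2+7 = 469; t=8
total*t = 469*8 = 3752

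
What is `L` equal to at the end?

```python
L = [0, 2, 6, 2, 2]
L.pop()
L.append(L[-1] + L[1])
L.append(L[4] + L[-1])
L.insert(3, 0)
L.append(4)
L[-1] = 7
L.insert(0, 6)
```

pop() removes 2 → [0, 2, 6, 2]
append L[-1]+L[1] = 2+2 = 4 → [0, 2, 6, 2, 4]
append L[4]+L[-1] = 4+4 = 8 → [0, 2, 6, 2, 4, 8]
insert 0 at 3 → [0, 2, 6, 0, 2, 4, 8]
append 4 → [0, 2, 6, 0, 2, 4, 8, 4]
L[-1] = 7 → [0, 2, 6, 0, 2, 4, 8, 7]
insert 6 at 0 → [6, 0, 2, 6, 0, 2, 4, 8, 7]

[6, 0, 2, 6, 0, 2, 4, 8, 7]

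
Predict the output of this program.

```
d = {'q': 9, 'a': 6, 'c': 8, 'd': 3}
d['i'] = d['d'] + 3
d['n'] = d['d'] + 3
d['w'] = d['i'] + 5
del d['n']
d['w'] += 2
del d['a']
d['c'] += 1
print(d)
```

d['i'] = d['d']+3 = 6 → {'q': 9, 'a': 6, 'c': 8, 'd': 3, 'i': 6}
d['n'] = d['d']+3 = 6 → {'q': 9, 'a': 6, 'c': 8, 'd': 3, 'i': 6, 'n': 6}
d['w'] = d['i']+5 = 11 → {'q': 9, 'a': 6, 'c': 8, 'd': 3, 'i': 6, 'n': 6, 'w': 11}
del 'n' → {'q': 9, 'a': 6, 'c': 8, 'd': 3, 'i': 6, 'w': 11}
d['w'] = 11+2 = 13 → {'q': 9, 'a': 6, 'c': 8, 'd': 3, 'i': 6, 'w': 13}
del 'a' → {'q': 9, 'c': 8, 'd': 3, 'i': 6, 'w': 13}
d['c'] = 8+1 = 9 → {'q': 9, 'c': 9, 'd': 3, 'i': 6, 'w': 13}

{'q': 9, 'c': 9, 'd': 3, 'i': 6, 'w': 13}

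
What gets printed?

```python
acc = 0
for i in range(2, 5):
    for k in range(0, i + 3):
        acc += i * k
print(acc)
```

149

i=2,k=0: acc = 0+0 = 0
i=2,k=1: acc = 0+2 = 2
i=2,k=2: acc = 2+4 = 6
i=2,k=3: acc = 6+6 = 12
i=2,k=4: acc = 12+8 = 20
i=3,k=0: acc = 20+0 = 20
i=3,k=1: acc = 20+3 = 23
i=3,k=2: acc = 23+6 = 29
i=3,k=3: acc = 29+9 = 38
i=3,k=4: acc = 38+12 = 50
i=3,k=5: acc = 50+15 = 65
i=4,k=0: acc = 65+0 = 65
i=4,k=1: acc = 65+4 = 69
i=4,k=2: acc = 69+8 = 77
i=4,k=3: acc = 77+12 = 89
i=4,k=4: acc = 89+16 = 105
i=4,k=5: acc = 105+20 = 125
i=4,k=6: acc = 125+24 = 149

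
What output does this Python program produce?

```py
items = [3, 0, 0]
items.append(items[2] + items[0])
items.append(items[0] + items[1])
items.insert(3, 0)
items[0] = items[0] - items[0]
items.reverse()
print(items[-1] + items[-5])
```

3

append items[2]+items[0] = 0+3 = 3 → [3, 0, 0, 3]
append items[0]+items[1] = 3+0 = 3 → [3, 0, 0, 3, 3]
insert 0 at 3 → [3, 0, 0, 0, 3, 3]
items[0] = items[0]-items[0] = 3-3 = 0 → [0, 0, 0, 0, 3, 3]
reverse → [3, 3, 0, 0, 0, 0]
items[-1]+items[-5] = 0+3 = 3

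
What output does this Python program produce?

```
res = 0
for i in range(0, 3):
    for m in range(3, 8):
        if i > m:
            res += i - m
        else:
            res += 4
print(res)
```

i=0,m=3: not 0>3, res = 0+4 = 4
i=0,m=4: not 0>4, res = 4+4 = 8
i=0,m=5: not 0>5, res = 8+4 = 12
i=0,m=6: not 0>6, res = 12+4 = 16
i=0,m=7: not 0>7, res = 16+4 = 20
i=1,m=3: not 1>3, res = 20+4 = 24
i=1,m=4: not 1>4, res = 24+4 = 28
i=1,m=5: not 1>5, res = 28+4 = 32
i=1,m=6: not 1>6, res = 32+4 = 36
i=1,m=7: not 1>7, res = 36+4 = 40
i=2,m=3: not 2>3, res = 40+4 = 44
i=2,m=4: not 2>4, res = 44+4 = 48
i=2,m=5: not 2>5, res = 48+4 = 52
i=2,m=6: not 2>6, res = 52+4 = 56
i=2,m=7: not 2>7, res = 56+4 = 60

60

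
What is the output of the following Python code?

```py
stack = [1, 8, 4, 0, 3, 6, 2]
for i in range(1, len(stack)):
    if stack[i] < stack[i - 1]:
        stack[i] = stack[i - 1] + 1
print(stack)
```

[1, 8, 9, 10, 11, 12, 13]

i=1: 8>=1, unchanged → [1, 8, 4, 0, 3, 6, 2]
i=2: 4<8, stack[2] = 8+1 = 9 → [1, 8, 9, 0, 3, 6, 2]
i=3: 0<9, stack[3] = 9+1 = 10 → [1, 8, 9, 10, 3, 6, 2]
i=4: 3<10, stack[4] = 10+1 = 11 → [1, 8, 9, 10, 11, 6, 2]
i=5: 6<11, stack[5] = 11+1 = 12 → [1, 8, 9, 10, 11, 12, 2]
i=6: 2<12, stack[6] = 12+1 = 13 → [1, 8, 9, 10, 11, 12, 13]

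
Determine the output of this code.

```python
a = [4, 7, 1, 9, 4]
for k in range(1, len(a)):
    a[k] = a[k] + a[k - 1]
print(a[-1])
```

25

k=1: a[1] = 7+4 = 11 → [4, 11, 1, 9, 4]
k=2: a[2] = 1+11 = 12 → [4, 11, 12, 9, 4]
k=3: a[3] = 9+12 = 21 → [4, 11, 12, 21, 4]
k=4: a[4] = 4+21 = 25 → [4, 11, 12, 21, 25]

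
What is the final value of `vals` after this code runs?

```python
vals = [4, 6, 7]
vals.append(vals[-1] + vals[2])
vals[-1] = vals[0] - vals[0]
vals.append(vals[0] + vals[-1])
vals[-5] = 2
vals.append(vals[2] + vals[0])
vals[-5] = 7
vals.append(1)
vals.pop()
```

[2, 7, 7, 0, 4, 9]

append vals[-1]+vals[2] = 7+7 = 14 → [4, 6, 7, 14]
vals[-1] = vals[0]-vals[0] = 4-4 = 0 → [4, 6, 7, 0]
append vals[0]+vals[-1] = 4+0 = 4 → [4, 6, 7, 0, 4]
vals[-5] = 2 → [2, 6, 7, 0, 4]
append vals[2]+vals[0] = 7+2 = 9 → [2, 6, 7, 0, 4, 9]
vals[-5] = 7 → [2, 7, 7, 0, 4, 9]
append 1 → [2, 7, 7, 0, 4, 9, 1]
pop() removes 1 → [2, 7, 7, 0, 4, 9]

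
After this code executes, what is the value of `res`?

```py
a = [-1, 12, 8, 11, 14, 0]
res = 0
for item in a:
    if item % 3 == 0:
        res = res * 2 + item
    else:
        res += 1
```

item=-1: not %3==0, res = 0+1 = 1
item=12: %3==0, res = 1*2+12 = 14
item=8: not %3==0, res = 14+1 = 15
item=11: not %3==0, res = 15+1 = 16
item=14: not %3==0, res = 16+1 = 17
item=0: %3==0, res = 17*2+0 = 34

34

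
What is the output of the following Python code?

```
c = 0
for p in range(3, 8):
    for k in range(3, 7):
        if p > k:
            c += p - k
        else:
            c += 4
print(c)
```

p=3,k=3: not 3>3, c = 0+4 = 4
p=3,k=4: not 3>4, c = 4+4 = 8
p=3,k=5: not 3>5, c = 8+4 = 12
p=3,k=6: not 3>6, c = 12+4 = 16
p=4,k=3: 4>3, c = 16+1 = 17
p=4,k=4: not 4>4, c = 17+4 = 21
p=4,k=5: not 4>5, c = 21+4 = 25
p=4,k=6: not 4>6, c = 25+4 = 29
p=5,k=3: 5>3, c = 29+2 = 31
p=5,k=4: 5>4, c = 31+1 = 32
p=5,k=5: not 5>5, c = 32+4 = 36
p=5,k=6: not 5>6, c = 36+4 = 40
p=6,k=3: 6>3, c = 40+3 = 43
p=6,k=4: 6>4, c = 43+2 = 45
p=6,k=5: 6>5, c = 45+1 = 46
p=6,k=6: not 6>6, c = 46+4 = 50
p=7,k=3: 7>3, c = 50+4 = 54
p=7,k=4: 7>4, c = 54+3 = 57
p=7,k=5: 7>5, c = 57+2 = 59
p=7,k=6: 7>6, c = 59+1 = 60

60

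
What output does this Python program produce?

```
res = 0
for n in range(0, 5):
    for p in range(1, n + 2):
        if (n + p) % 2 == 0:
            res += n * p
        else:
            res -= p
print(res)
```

n=0,p=1: odd sum, res = 0-1 = -1
n=1,p=1: even sum, res = (-1)+1 = 0
n=1,p=2: odd sum, res = 0-2 = -2
n=2,p=1: odd sum, res = (-2)-1 = -3
n=2,p=2: even sum, res = (-3)+4 = 1
n=2,p=3: odd sum, res = 1-3 = -2
n=3,p=1: even sum, res = (-2)+3 = 1
n=3,p=2: odd sum, res = 1-2 = -1
n=3,p=3: even sum, res = (-1)+9 = 8
n=3,p=4: odd sum, res = 8-4 = 4
n=4,p=1: odd sum, res = 4-1 = 3
n=4,p=2: even sum, res = 3+8 = 11
n=4,p=3: odd sum, res = 11-3 = 8
n=4,p=4: even sum, res = 8+16 = 24
n=4,p=5: odd sum, res = 24-5 = 19

19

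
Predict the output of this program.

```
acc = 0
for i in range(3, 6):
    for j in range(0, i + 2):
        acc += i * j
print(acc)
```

i=3,j=0: acc = 0+0 = 0
i=3,j=1: acc = 0+3 = 3
i=3,j=2: acc = 3+6 = 9
i=3,j=3: acc = 9+9 = 18
i=3,j=4: acc = 18+12 = 30
i=4,j=0: acc = 30+0 = 30
i=4,j=1: acc = 30+4 = 34
i=4,j=2: acc = 34+8 = 42
i=4,j=3: acc = 42+12 = 54
i=4,j=4: acc = 54+16 = 70
i=4,j=5: acc = 70+20 = 90
i=5,j=0: acc = 90+0 = 90
i=5,j=1: acc = 90+5 = 95
i=5,j=2: acc = 95+10 = 105
i=5,j=3: acc = 105+15 = 120
i=5,j=4: acc = 120+20 = 140
i=5,j=5: acc = 140+25 = 165
i=5,j=6: acc = 165+30 = 195

195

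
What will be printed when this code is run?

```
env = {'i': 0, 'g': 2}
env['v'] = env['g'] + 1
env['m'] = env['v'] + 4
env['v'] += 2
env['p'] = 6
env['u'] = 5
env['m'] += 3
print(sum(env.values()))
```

env['v'] = env['g']+1 = 3 → {'i': 0, 'g': 2, 'v': 3}
env['m'] = env['v']+4 = 7 → {'i': 0, 'g': 2, 'v': 3, 'm': 7}
env['v'] = 3+2 = 5 → {'i': 0, 'g': 2, 'v': 5, 'm': 7}
env['p'] = 6 → {'i': 0, 'g': 2, 'v': 5, 'm': 7, 'p': 6}
env['u'] = 5 → {'i': 0, 'g': 2, 'v': 5, 'm': 7, 'p': 6, 'u': 5}
env['m'] = 7+3 = 10 → {'i': 0, 'g': 2, 'v': 5, 'm': 10, 'p': 6, 'u': 5}
sum of values = 28

28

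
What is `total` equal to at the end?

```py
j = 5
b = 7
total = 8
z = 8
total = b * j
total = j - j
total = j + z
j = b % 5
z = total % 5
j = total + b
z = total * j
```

total = 7*5 = 35
total = 5-5 = 0
total = 5+8 = 13
j = 7%5 = 2
z = 13%5 = 3
j = 13+7 = 20
z = 13*20 = 260

13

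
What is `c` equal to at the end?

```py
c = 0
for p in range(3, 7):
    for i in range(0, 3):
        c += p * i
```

p=3,i=0: c = 0+0 = 0
p=3,i=1: c = 0+3 = 3
p=3,i=2: c = 3+6 = 9
p=4,i=0: c = 9+0 = 9
p=4,i=1: c = 9+4 = 13
p=4,i=2: c = 13+8 = 21
p=5,i=0: c = 21+0 = 21
p=5,i=1: c = 21+5 = 26
p=5,i=2: c = 26+10 = 36
p=6,i=0: c = 36+0 = 36
p=6,i=1: c = 36+6 = 42
p=6,i=2: c = 42+12 = 54

54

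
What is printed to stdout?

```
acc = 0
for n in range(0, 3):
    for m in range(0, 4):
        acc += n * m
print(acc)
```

18

n=0,m=0: acc = 0+0 = 0
n=0,m=1: acc = 0+0 = 0
n=0,m=2: acc = 0+0 = 0
n=0,m=3: acc = 0+0 = 0
n=1,m=0: acc = 0+0 = 0
n=1,m=1: acc = 0+1 = 1
n=1,m=2: acc = 1+2 = 3
n=1,m=3: acc = 3+3 = 6
n=2,m=0: acc = 6+0 = 6
n=2,m=1: acc = 6+2 = 8
n=2,m=2: acc = 8+4 = 12
n=2,m=3: acc = 12+6 = 18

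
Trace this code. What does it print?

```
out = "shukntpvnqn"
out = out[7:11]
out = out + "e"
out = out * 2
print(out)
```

slice [7:11] → 'vnqn'
+ 'e' → 'vnqne'
repeat ×2 → 'vnqnevnqne'

vnqnevnqne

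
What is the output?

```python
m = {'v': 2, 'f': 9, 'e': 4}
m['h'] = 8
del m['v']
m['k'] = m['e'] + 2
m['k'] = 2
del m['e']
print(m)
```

{'f': 9, 'h': 8, 'k': 2}

m['h'] = 8 → {'v': 2, 'f': 9, 'e': 4, 'h': 8}
del 'v' → {'f': 9, 'e': 4, 'h': 8}
m['k'] = m['e']+2 = 6 → {'f': 9, 'e': 4, 'h': 8, 'k': 6}
m['k'] = 2 → {'f': 9, 'e': 4, 'h': 8, 'k': 2}
del 'e' → {'f': 9, 'h': 8, 'k': 2}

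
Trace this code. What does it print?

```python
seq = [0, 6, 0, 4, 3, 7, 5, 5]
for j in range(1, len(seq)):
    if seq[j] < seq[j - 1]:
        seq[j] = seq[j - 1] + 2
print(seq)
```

j=1: 6>=0, unchanged → [0, 6, 0, 4, 3, 7, 5, 5]
j=2: 0<6, seq[2] = 6+2 = 8 → [0, 6, 8, 4, 3, 7, 5, 5]
j=3: 4<8, seq[3] = 8+2 = 10 → [0, 6, 8, 10, 3, 7, 5, 5]
j=4: 3<10, seq[4] = 10+2 = 12 → [0, 6, 8, 10, 12, 7, 5, 5]
j=5: 7<12, seq[5] = 12+2 = 14 → [0, 6, 8, 10, 12, 14, 5, 5]
j=6: 5<14, seq[6] = 14+2 = 16 → [0, 6, 8, 10, 12, 14, 16, 5]
j=7: 5<16, seq[7] = 16+2 = 18 → [0, 6, 8, 10, 12, 14, 16, 18]

[0, 6, 8, 10, 12, 14, 16, 18]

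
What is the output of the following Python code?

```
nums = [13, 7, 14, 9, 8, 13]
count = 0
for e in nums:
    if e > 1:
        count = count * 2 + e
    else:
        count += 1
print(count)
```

e=13: >1, count = 0*2+13 = 13
e=7: >1, count = 13*2+7 = 33
e=14: >1, count = 33*2+14 = 80
e=9: >1, count = 80*2+9 = 169
e=8: >1, count = 169*2+8 = 346
e=13: >1, count = 346*2+13 = 705

705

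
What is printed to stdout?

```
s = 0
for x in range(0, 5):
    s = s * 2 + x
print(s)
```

x=0: s = 0*2+0 = 0
x=1: s = 0*2+1 = 1
x=2: s = 1*2+2 = 4
x=3: s = 4*2+3 = 11
x=4: s = 11*2+4 = 26

26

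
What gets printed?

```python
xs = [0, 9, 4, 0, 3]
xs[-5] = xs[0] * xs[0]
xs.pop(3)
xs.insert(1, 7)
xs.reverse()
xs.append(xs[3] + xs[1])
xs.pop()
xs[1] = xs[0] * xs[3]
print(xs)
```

xs[-5] = xs[0]*xs[0] = 0*0 = 0 → [0, 9, 4, 0, 3]
pop(3) removes 0 → [0, 9, 4, 3]
insert 7 at 1 → [0, 7, 9, 4, 3]
reverse → [3, 4, 9, 7, 0]
append xs[3]+xs[1] = 7+4 = 11 → [3, 4, 9, 7, 0, 11]
pop() removes 11 → [3, 4, 9, 7, 0]
xs[1] = xs[0]*xs[3] = 3*7 = 21 → [3, 21, 9, 7, 0]

[3, 21, 9, 7, 0]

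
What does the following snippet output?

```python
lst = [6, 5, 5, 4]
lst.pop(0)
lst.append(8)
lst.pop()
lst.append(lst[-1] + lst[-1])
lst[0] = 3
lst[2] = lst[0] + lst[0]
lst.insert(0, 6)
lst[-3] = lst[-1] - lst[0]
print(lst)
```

pop(0) removes 6 → [5, 5, 4]
append 8 → [5, 5, 4, 8]
pop() removes 8 → [5, 5, 4]
append lst[-1]+lst[-1] = 4+4 = 8 → [5, 5, 4, 8]
lst[0] = 3 → [3, 5, 4, 8]
lst[2] = lst[0]+lst[0] = 3+3 = 6 → [3, 5, 6, 8]
insert 6 at 0 → [6, 3, 5, 6, 8]
lst[-3] = lst[-1]-lst[0] = 8-6 = 2 → [6, 3, 2, 6, 8]

[6, 3, 2, 6, 8]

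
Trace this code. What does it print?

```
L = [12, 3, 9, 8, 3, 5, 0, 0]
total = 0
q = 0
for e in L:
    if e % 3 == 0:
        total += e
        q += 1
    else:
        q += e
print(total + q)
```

e=12: %3==0, total = 0+12 = 12; q=1
e=3: %3==0, total = 12+3 = 15; q=2
e=9: %3==0, total = 15+9 = 24; q=3
e=8: not %3==0; q=11
e=3: %3==0, total = 24+3 = 27; q=12
e=5: not %3==0; q=17
e=0: %3==0, total = 27+0 = 27; q=18
e=0: %3==0, total = 27+0 = 27; q=19
total+q = 27+19 = 46

46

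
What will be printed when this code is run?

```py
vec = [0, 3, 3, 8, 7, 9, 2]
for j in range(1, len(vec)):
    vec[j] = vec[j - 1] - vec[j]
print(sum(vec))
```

-106

j=1: vec[1] = 0-3 = -3 → [0, -3, 3, 8, 7, 9, 2]
j=2: vec[2] = (-3)-3 = -6 → [0, -3, -6, 8, 7, 9, 2]
j=3: vec[3] = (-6)-8 = -14 → [0, -3, -6, -14, 7, 9, 2]
j=4: vec[4] = (-14)-7 = -21 → [0, -3, -6, -14, -21, 9, 2]
j=5: vec[5] = (-21)-9 = -30 → [0, -3, -6, -14, -21, -30, 2]
j=6: vec[6] = (-30)-2 = -32 → [0, -3, -6, -14, -21, -30, -32]
sum = -106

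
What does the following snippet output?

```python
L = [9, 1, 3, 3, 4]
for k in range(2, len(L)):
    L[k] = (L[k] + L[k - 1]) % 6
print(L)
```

[9, 1, 4, 1, 5]

k=2: L[2] = (3+1)%6 = 4 → [9, 1, 4, 3, 4]
k=3: L[3] = (3+4)%6 = 1 → [9, 1, 4, 1, 4]
k=4: L[4] = (4+1)%6 = 5 → [9, 1, 4, 1, 5]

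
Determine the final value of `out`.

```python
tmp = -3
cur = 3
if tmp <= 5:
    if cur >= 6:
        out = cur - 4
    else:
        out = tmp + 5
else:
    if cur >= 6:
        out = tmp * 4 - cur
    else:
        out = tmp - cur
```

tmp=-3, cur=3
tmp <= 5 is True; cur >= 6 is False
→ out = tmp + 5 = 2

2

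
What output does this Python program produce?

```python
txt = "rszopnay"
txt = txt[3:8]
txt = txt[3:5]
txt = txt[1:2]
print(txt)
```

y

slice [3:8] → 'opnay'
slice [3:5] → 'ay'
slice [1:2] → 'y'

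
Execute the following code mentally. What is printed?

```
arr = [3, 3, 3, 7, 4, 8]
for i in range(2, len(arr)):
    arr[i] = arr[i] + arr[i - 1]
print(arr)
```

i=2: arr[2] = 3+3 = 6 → [3, 3, 6, 7, 4, 8]
i=3: arr[3] = 7+6 = 13 → [3, 3, 6, 13, 4, 8]
i=4: arr[4] = 4+13 = 17 → [3, 3, 6, 13, 17, 8]
i=5: arr[5] = 8+17 = 25 → [3, 3, 6, 13, 17, 25]

[3, 3, 6, 13, 17, 25]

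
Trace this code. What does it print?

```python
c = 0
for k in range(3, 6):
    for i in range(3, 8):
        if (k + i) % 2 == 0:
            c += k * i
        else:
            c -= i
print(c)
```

125

k=3,i=3: even sum, c = 0+9 = 9
k=3,i=4: odd sum, c = 9-4 = 5
k=3,i=5: even sum, c = 5+15 = 20
k=3,i=6: odd sum, c = 20-6 = 14
k=3,i=7: even sum, c = 14+21 = 35
k=4,i=3: odd sum, c = 35-3 = 32
k=4,i=4: even sum, c = 32+16 = 48
k=4,i=5: odd sum, c = 48-5 = 43
k=4,i=6: even sum, c = 43+24 = 67
k=4,i=7: odd sum, c = 67-7 = 60
k=5,i=3: even sum, c = 60+15 = 75
k=5,i=4: odd sum, c = 75-4 = 71
k=5,i=5: even sum, c = 71+25 = 96
k=5,i=6: odd sum, c = 96-6 = 90
k=5,i=7: even sum, c = 90+35 = 125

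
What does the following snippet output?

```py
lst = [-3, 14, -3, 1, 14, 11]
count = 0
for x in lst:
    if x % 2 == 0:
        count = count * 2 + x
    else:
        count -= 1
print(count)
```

33

x=-3: not even, count = 0-1 = -1
x=14: even, count = (-1)*2+14 = 12
x=-3: not even, count = 12-1 = 11
x=1: not even, count = 11-1 = 10
x=14: even, count = 10*2+14 = 34
x=11: not even, count = 34-1 = 33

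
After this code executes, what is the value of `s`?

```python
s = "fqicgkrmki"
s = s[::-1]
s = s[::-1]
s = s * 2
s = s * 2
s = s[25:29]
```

'krmk'

reverse → 'ikmrkgciqf'
reverse → 'fqicgkrmki'
repeat ×2 → 'fqicgkrmkifqicgkrmki'
repeat ×2 → 'fqicgkrmkifqicgkrmkifqicgkrmkifqicgkrmki'
slice [25:29] → 'krmk'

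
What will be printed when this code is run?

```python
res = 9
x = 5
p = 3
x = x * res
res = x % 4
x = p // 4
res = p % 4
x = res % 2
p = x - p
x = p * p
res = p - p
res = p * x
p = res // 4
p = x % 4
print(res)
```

-8

x = 5*9 = 45
res = 45%4 = 1
x = 3//4 = 0
res = 3%4 = 3
x = 3%2 = 1
p = 1-3 = -2
x = (-2)*(-2) = 4
res = (-2)-(-2) = 0
res = (-2)*4 = -8
p = (-8)//4 = -2
p = 4%4 = 0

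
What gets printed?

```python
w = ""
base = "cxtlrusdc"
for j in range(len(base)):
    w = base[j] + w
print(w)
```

cdsurltxc

j=0: prepend 'c' → 'c'
j=1: prepend 'x' → 'xc'
j=2: prepend 't' → 'txc'
j=3: prepend 'l' → 'ltxc'
j=4: prepend 'r' → 'rltxc'
j=5: prepend 'u' → 'urltxc'
j=6: prepend 's' → 'surltxc'
j=7: prepend 'd' → 'dsurltxc'
j=8: prepend 'c' → 'cdsurltxc'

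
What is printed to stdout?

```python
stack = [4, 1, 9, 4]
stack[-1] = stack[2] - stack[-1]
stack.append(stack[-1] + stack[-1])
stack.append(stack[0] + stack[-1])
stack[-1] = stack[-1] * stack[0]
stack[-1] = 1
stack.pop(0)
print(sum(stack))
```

stack[-1] = stack[2]-stack[-1] = 9-4 = 5 → [4, 1, 9, 5]
append stack[-1]+stack[-1] = 5+5 = 10 → [4, 1, 9, 5, 10]
append stack[0]+stack[-1] = 4+10 = 14 → [4, 1, 9, 5, 10, 14]
stack[-1] = stack[-1]*stack[0] = 14*4 = 56 → [4, 1, 9, 5, 10, 56]
stack[-1] = 1 → [4, 1, 9, 5, 10, 1]
pop(0) removes 4 → [1, 9, 5, 10, 1]
sum = 26

26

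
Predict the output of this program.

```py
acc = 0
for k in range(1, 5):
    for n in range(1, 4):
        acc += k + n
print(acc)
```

54

k=1,n=1: acc = 0+2 = 2
k=1,n=2: acc = 2+3 = 5
k=1,n=3: acc = 5+4 = 9
k=2,n=1: acc = 9+3 = 12
k=2,n=2: acc = 12+4 = 16
k=2,n=3: acc = 16+5 = 21
k=3,n=1: acc = 21+4 = 25
k=3,n=2: acc = 25+5 = 30
k=3,n=3: acc = 30+6 = 36
k=4,n=1: acc = 36+5 = 41
k=4,n=2: acc = 41+6 = 47
k=4,n=3: acc = 47+7 = 54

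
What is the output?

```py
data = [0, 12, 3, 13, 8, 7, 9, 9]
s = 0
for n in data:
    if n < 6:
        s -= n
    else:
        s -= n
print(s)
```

-61

n=0: <6, s = 0-0 = 0
n=12: not <6, s = 0-12 = -12
n=3: <6, s = (-12)-3 = -15
n=13: not <6, s = (-15)-13 = -28
n=8: not <6, s = (-28)-8 = -36
n=7: not <6, s = (-36)-7 = -43
n=9: not <6, s = (-43)-9 = -52
n=9: not <6, s = (-52)-9 = -61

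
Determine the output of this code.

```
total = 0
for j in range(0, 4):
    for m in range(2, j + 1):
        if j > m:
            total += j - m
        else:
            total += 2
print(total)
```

j=2,m=2: not 2>2, total = 0+2 = 2
j=3,m=2: 3>2, total = 2+1 = 3
j=3,m=3: not 3>3, total = 3+2 = 5

5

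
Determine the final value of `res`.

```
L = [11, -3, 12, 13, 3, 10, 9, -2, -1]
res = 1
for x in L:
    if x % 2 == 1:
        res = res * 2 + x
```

x=11: odd, res = 1*2+11 = 13
x=-3: odd, res = 13*2+(-3) = 23
x=12: not odd
x=13: odd, res = 23*2+13 = 59
x=3: odd, res = 59*2+3 = 121
x=10: not odd
x=9: odd, res = 121*2+9 = 251
x=-2: not odd
x=-1: odd, res = 251*2+(-1) = 501

501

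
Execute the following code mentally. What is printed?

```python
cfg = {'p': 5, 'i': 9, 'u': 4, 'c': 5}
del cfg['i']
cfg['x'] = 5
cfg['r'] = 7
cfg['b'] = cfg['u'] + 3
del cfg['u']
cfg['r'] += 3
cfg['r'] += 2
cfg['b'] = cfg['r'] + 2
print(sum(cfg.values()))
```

41

del 'i' → {'p': 5, 'u': 4, 'c': 5}
cfg['x'] = 5 → {'p': 5, 'u': 4, 'c': 5, 'x': 5}
cfg['r'] = 7 → {'p': 5, 'u': 4, 'c': 5, 'x': 5, 'r': 7}
cfg['b'] = cfg['u']+3 = 7 → {'p': 5, 'u': 4, 'c': 5, 'x': 5, 'r': 7, 'b': 7}
del 'u' → {'p': 5, 'c': 5, 'x': 5, 'r': 7, 'b': 7}
cfg['r'] = 7+3 = 10 → {'p': 5, 'c': 5, 'x': 5, 'r': 10, 'b': 7}
cfg['r'] = 10+2 = 12 → {'p': 5, 'c': 5, 'x': 5, 'r': 12, 'b': 7}
cfg['b'] = cfg['r']+2 = 14 → {'p': 5, 'c': 5, 'x': 5, 'r': 12, 'b': 14}
sum of values = 41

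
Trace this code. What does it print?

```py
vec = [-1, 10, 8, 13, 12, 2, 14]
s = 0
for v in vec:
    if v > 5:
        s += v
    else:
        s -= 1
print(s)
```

v=-1: not >5, s = 0-1 = -1
v=10: >5, s = (-1)+10 = 9
v=8: >5, s = 9+8 = 17
v=13: >5, s = 17+13 = 30
v=12: >5, s = 30+12 = 42
v=2: not >5, s = 42-1 = 41
v=14: >5, s = 41+14 = 55

55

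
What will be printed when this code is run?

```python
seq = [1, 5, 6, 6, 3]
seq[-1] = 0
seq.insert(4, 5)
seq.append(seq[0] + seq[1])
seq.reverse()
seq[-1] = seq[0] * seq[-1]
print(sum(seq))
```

34

seq[-1] = 0 → [1, 5, 6, 6, 0]
insert 5 at 4 → [1, 5, 6, 6, 5, 0]
append seq[0]+seq[1] = 1+5 = 6 → [1, 5, 6, 6, 5, 0, 6]
reverse → [6, 0, 5, 6, 6, 5, 1]
seq[-1] = seq[0]*seq[-1] = 6*1 = 6 → [6, 0, 5, 6, 6, 5, 6]
sum = 34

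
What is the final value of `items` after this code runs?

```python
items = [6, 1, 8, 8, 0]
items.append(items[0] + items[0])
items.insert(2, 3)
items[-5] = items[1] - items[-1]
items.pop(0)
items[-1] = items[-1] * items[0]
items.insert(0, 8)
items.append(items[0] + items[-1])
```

append items[0]+items[0] = 6+6 = 12 → [6, 1, 8, 8, 0, 12]
insert 3 at 2 → [6, 1, 3, 8, 8, 0, 12]
items[-5] = items[1]-items[-1] = 1-12 = -11 → [6, 1, -11, 8, 8, 0, 12]
pop(0) removes 6 → [1, -11, 8, 8, 0, 12]
items[-1] = items[-1]*items[0] = 12*1 = 12 → [1, -11, 8, 8, 0, 12]
insert 8 at 0 → [8, 1, -11, 8, 8, 0, 12]
append items[0]+items[-1] = 8+12 = 20 → [8, 1, -11, 8, 8, 0, 12, 20]

[8, 1, -11, 8, 8, 0, 12, 20]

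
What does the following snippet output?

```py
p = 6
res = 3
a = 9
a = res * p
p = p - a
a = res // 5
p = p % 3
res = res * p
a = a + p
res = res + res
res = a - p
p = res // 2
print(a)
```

a = 3*6 = 18
p = 6-18 = -12
a = 3//5 = 0
p = (-12)%3 = 0
res = 3*0 = 0
a = 0+0 = 0
res = 0+0 = 0
res = 0-0 = 0
p = 0//2 = 0

0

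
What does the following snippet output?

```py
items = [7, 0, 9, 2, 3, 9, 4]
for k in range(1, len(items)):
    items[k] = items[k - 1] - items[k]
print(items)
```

[7, 7, -2, -4, -7, -16, -20]

k=1: items[1] = 7-0 = 7 → [7, 7, 9, 2, 3, 9, 4]
k=2: items[2] = 7-9 = -2 → [7, 7, -2, 2, 3, 9, 4]
k=3: items[3] = (-2)-2 = -4 → [7, 7, -2, -4, 3, 9, 4]
k=4: items[4] = (-4)-3 = -7 → [7, 7, -2, -4, -7, 9, 4]
k=5: items[5] = (-7)-9 = -16 → [7, 7, -2, -4, -7, -16, 4]
k=6: items[6] = (-16)-4 = -20 → [7, 7, -2, -4, -7, -16, -20]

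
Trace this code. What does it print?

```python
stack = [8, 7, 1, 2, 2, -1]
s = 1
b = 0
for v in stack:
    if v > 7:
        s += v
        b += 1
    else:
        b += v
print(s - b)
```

-3

v=8: >7, s = 1+8 = 9; b=1
v=7: not >7; b=8
v=1: not >7; b=9
v=2: not >7; b=11
v=2: not >7; b=13
v=-1: not >7; b=12
s-b = 9-12 = -3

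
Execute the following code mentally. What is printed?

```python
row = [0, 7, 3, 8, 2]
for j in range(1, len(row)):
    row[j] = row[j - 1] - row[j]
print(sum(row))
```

-55

j=1: row[1] = 0-7 = -7 → [0, -7, 3, 8, 2]
j=2: row[2] = (-7)-3 = -10 → [0, -7, -10, 8, 2]
j=3: row[3] = (-10)-8 = -18 → [0, -7, -10, -18, 2]
j=4: row[4] = (-18)-2 = -20 → [0, -7, -10, -18, -20]
sum = -55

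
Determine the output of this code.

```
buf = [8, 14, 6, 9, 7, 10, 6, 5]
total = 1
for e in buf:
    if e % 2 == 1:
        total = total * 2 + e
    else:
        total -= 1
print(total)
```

35

e=8: not odd, total = 1-1 = 0
e=14: not odd, total = 0-1 = -1
e=6: not odd, total = (-1)-1 = -2
e=9: odd, total = (-2)*2+9 = 5
e=7: odd, total = 5*2+7 = 17
e=10: not odd, total = 17-1 = 16
e=6: not odd, total = 16-1 = 15
e=5: odd, total = 15*2+5 = 35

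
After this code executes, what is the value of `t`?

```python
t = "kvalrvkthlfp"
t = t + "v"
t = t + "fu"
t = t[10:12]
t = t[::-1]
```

'pf'

+ 'v' → 'kvalrvkthlfpv'
+ 'fu' → 'kvalrvkthlfpvfu'
slice [10:12] → 'fp'
reverse → 'pf'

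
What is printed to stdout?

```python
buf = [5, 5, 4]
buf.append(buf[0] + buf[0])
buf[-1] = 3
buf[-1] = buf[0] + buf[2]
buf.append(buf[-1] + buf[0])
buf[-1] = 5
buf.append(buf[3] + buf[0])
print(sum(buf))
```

append buf[0]+buf[0] = 5+5 = 10 → [5, 5, 4, 10]
buf[-1] = 3 → [5, 5, 4, 3]
buf[-1] = buf[0]+buf[2] = 5+4 = 9 → [5, 5, 4, 9]
append buf[-1]+buf[0] = 9+5 = 14 → [5, 5, 4, 9, 14]
buf[-1] = 5 → [5, 5, 4, 9, 5]
append buf[3]+buf[0] = 9+5 = 14 → [5, 5, 4, 9, 5, 14]
sum = 42

42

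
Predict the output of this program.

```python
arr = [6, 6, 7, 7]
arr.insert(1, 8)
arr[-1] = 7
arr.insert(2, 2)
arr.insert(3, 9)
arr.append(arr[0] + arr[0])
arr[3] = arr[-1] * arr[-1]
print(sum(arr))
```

192

insert 8 at 1 → [6, 8, 6, 7, 7]
arr[-1] = 7 → [6, 8, 6, 7, 7]
insert 2 at 2 → [6, 8, 2, 6, 7, 7]
insert 9 at 3 → [6, 8, 2, 9, 6, 7, 7]
append arr[0]+arr[0] = 6+6 = 12 → [6, 8, 2, 9, 6, 7, 7, 12]
arr[3] = arr[-1]*arr[-1] = 12*12 = 144 → [6, 8, 2, 144, 6, 7, 7, 12]
sum = 192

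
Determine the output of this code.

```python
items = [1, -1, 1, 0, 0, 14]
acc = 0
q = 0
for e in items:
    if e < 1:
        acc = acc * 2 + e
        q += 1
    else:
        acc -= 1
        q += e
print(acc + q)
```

e=1: not <1, acc = 0-1 = -1; q=1
e=-1: <1, acc = (-1)*2+(-1) = -3; q=2
e=1: not <1, acc = (-3)-1 = -4; q=3
e=0: <1, acc = (-4)*2+0 = -8; q=4
e=0: <1, acc = (-8)*2+0 = -16; q=5
e=14: not <1, acc = (-16)-1 = -17; q=19
acc+q = (-17)+19 = 2

2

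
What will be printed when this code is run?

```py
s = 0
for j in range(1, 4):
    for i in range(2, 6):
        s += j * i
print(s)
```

j=1,i=2: s = 0+2 = 2
j=1,i=3: s = 2+3 = 5
j=1,i=4: s = 5+4 = 9
j=1,i=5: s = 9+5 = 14
j=2,i=2: s = 14+4 = 18
j=2,i=3: s = 18+6 = 24
j=2,i=4: s = 24+8 = 32
j=2,i=5: s = 32+10 = 42
j=3,i=2: s = 42+6 = 48
j=3,i=3: s = 48+9 = 57
j=3,i=4: s = 57+12 = 69
j=3,i=5: s = 69+15 = 84

84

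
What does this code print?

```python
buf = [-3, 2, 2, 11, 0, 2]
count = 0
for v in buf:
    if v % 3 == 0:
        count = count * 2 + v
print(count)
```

-6

v=-3: %3==0, count = 0*2+(-3) = -3
v=2: not %3==0
v=2: not %3==0
v=11: not %3==0
v=0: %3==0, count = (-3)*2+0 = -6
v=2: not %3==0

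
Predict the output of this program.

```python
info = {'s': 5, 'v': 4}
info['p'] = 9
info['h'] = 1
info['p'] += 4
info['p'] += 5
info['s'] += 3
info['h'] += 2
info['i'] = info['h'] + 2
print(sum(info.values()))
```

info['p'] = 9 → {'s': 5, 'v': 4, 'p': 9}
info['h'] = 1 → {'s': 5, 'v': 4, 'p': 9, 'h': 1}
info['p'] = 9+4 = 13 → {'s': 5, 'v': 4, 'p': 13, 'h': 1}
info['p'] = 13+5 = 18 → {'s': 5, 'v': 4, 'p': 18, 'h': 1}
info['s'] = 5+3 = 8 → {'s': 8, 'v': 4, 'p': 18, 'h': 1}
info['h'] = 1+2 = 3 → {'s': 8, 'v': 4, 'p': 18, 'h': 3}
info['i'] = info['h']+2 = 5 → {'s': 8, 'v': 4, 'p': 18, 'h': 3, 'i': 5}
sum of values = 38

38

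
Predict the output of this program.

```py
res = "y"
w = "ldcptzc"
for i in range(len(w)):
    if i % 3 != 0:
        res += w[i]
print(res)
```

i=0: skip
i=1: add 'd' → 'yd'
i=2: add 'c' → 'ydc'
i=3: skip
i=4: add 't' → 'ydct'
i=5: add 'z' → 'ydctz'
i=6: skip

ydctz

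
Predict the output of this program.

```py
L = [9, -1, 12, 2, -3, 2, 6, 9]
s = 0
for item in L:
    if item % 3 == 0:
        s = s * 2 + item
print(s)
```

249

item=9: %3==0, s = 0*2+9 = 9
item=-1: not %3==0
item=12: %3==0, s = 9*2+12 = 30
item=2: not %3==0
item=-3: %3==0, s = 30*2+(-3) = 57
item=2: not %3==0
item=6: %3==0, s = 57*2+6 = 120
item=9: %3==0, s = 120*2+9 = 249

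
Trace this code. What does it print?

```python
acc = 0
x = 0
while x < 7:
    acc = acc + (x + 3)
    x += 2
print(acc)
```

24

x=0: acc = 0+3 = 3
x=2: acc = 3+5 = 8
x=4: acc = 8+7 = 15
x=6: acc = 15+9 = 24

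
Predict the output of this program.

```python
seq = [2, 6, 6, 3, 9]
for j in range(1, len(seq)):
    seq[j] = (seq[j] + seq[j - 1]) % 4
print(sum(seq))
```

7

j=1: seq[1] = (6+2)%4 = 0 → [2, 0, 6, 3, 9]
j=2: seq[2] = (6+0)%4 = 2 → [2, 0, 2, 3, 9]
j=3: seq[3] = (3+2)%4 = 1 → [2, 0, 2, 1, 9]
j=4: seq[4] = (9+1)%4 = 2 → [2, 0, 2, 1, 2]
sum = 7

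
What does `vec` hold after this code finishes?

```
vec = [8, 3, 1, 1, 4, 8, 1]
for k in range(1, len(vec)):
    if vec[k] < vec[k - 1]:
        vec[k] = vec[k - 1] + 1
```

[8, 9, 10, 11, 12, 13, 14]

k=1: 3<8, vec[1] = 8+1 = 9 → [8, 9, 1, 1, 4, 8, 1]
k=2: 1<9, vec[2] = 9+1 = 10 → [8, 9, 10, 1, 4, 8, 1]
k=3: 1<10, vec[3] = 10+1 = 11 → [8, 9, 10, 11, 4, 8, 1]
k=4: 4<11, vec[4] = 11+1 = 12 → [8, 9, 10, 11, 12, 8, 1]
k=5: 8<12, vec[5] = 12+1 = 13 → [8, 9, 10, 11, 12, 13, 1]
k=6: 1<13, vec[6] = 13+1 = 14 → [8, 9, 10, 11, 12, 13, 14]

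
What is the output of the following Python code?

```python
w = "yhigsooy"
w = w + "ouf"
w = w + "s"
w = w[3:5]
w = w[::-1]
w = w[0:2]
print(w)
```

+ 'ouf' → 'yhigsooyouf'
+ 's' → 'yhigsooyoufs'
slice [3:5] → 'gs'
reverse → 'sg'
slice [0:2] → 'sg'

sg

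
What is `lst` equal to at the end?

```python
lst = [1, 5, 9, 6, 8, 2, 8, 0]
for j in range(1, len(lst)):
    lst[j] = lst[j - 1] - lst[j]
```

j=1: lst[1] = 1-5 = -4 → [1, -4, 9, 6, 8, 2, 8, 0]
j=2: lst[2] = (-4)-9 = -13 → [1, -4, -13, 6, 8, 2, 8, 0]
j=3: lst[3] = (-13)-6 = -19 → [1, -4, -13, -19, 8, 2, 8, 0]
j=4: lst[4] = (-19)-8 = -27 → [1, -4, -13, -19, -27, 2, 8, 0]
j=5: lst[5] = (-27)-2 = -29 → [1, -4, -13, -19, -27, -29, 8, 0]
j=6: lst[6] = (-29)-8 = -37 → [1, -4, -13, -19, -27, -29, -37, 0]
j=7: lst[7] = (-37)-0 = -37 → [1, -4, -13, -19, -27, -29, -37, -37]

[1, -4, -13, -19, -27, -29, -37, -37]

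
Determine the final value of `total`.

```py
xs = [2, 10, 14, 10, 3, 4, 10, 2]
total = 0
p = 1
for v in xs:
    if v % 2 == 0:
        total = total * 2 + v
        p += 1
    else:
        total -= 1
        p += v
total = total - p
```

771

v=2: even, total = 0*2+2 = 2; p=2
v=10: even, total = 2*2+10 = 14; p=3
v=14: even, total = 14*2+14 = 42; p=4
v=10: even, total = 42*2+10 = 94; p=5
v=3: not even, total = 94-1 = 93; p=8
v=4: even, total = 93*2+4 = 190; p=9
v=10: even, total = 190*2+10 = 390; p=10
v=2: even, total = 390*2+2 = 782; p=11
total-p = 782-11 = 771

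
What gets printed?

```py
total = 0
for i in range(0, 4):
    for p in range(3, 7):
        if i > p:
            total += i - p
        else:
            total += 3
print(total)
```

48

i=0,p=3: not 0>3, total = 0+3 = 3
i=0,p=4: not 0>4, total = 3+3 = 6
i=0,p=5: not 0>5, total = 6+3 = 9
i=0,p=6: not 0>6, total = 9+3 = 12
i=1,p=3: not 1>3, total = 12+3 = 15
i=1,p=4: not 1>4, total = 15+3 = 18
i=1,p=5: not 1>5, total = 18+3 = 21
i=1,p=6: not 1>6, total = 21+3 = 24
i=2,p=3: not 2>3, total = 24+3 = 27
i=2,p=4: not 2>4, total = 27+3 = 30
i=2,p=5: not 2>5, total = 30+3 = 33
i=2,p=6: not 2>6, total = 33+3 = 36
i=3,p=3: not 3>3, total = 36+3 = 39
i=3,p=4: not 3>4, total = 39+3 = 42
i=3,p=5: not 3>5, total = 42+3 = 45
i=3,p=6: not 3>6, total = 45+3 = 48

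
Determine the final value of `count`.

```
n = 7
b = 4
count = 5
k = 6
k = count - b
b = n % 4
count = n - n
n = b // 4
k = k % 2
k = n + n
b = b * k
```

k = 5-4 = 1
b = 7%4 = 3
count = 7-7 = 0
n = 3//4 = 0
k = 1%2 = 1
k = 0+0 = 0
b = 3*0 = 0

0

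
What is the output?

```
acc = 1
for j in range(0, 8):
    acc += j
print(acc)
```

j=0: acc = 1+0 = 1
j=1: acc = 1+1 = 2
j=2: acc = 2+2 = 4
j=3: acc = 4+3 = 7
j=4: acc = 7+4 = 11
j=5: acc = 11+5 = 16
j=6: acc = 16+6 = 22
j=7: acc = 22+7 = 29

29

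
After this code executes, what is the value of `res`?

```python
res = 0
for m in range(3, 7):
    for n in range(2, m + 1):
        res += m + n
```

116

m=3,n=2: res = 0+5 = 5
m=3,n=3: res = 5+6 = 11
m=4,n=2: res = 11+6 = 17
m=4,n=3: res = 17+7 = 24
m=4,n=4: res = 24+8 = 32
m=5,n=2: res = 32+7 = 39
m=5,n=3: res = 39+8 = 47
m=5,n=4: res = 47+9 = 56
m=5,n=5: res = 56+10 = 66
m=6,n=2: res = 66+8 = 74
m=6,n=3: res = 74+9 = 83
m=6,n=4: res = 83+10 = 93
m=6,n=5: res = 93+11 = 104
m=6,n=6: res = 104+12 = 116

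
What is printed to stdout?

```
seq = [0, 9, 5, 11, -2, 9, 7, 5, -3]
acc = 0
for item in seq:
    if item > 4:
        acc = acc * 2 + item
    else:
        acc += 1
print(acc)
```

item=0: not >4, acc = 0+1 = 1
item=9: >4, acc = 1*2+9 = 11
item=5: >4, acc = 11*2+5 = 27
item=11: >4, acc = 27*2+11 = 65
item=-2: not >4, acc = 65+1 = 66
item=9: >4, acc = 66*2+9 = 141
item=7: >4, acc = 141*2+7 = 289
item=5: >4, acc = 289*2+5 = 583
item=-3: not >4, acc = 583+1 = 584

584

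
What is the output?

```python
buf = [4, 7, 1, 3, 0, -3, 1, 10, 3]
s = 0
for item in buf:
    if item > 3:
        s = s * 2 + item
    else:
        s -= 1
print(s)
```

item=4: >3, s = 0*2+4 = 4
item=7: >3, s = 4*2+7 = 15
item=1: not >3, s = 15-1 = 14
item=3: not >3, s = 14-1 = 13
item=0: not >3, s = 13-1 = 12
item=-3: not >3, s = 12-1 = 11
item=1: not >3, s = 11-1 = 10
item=10: >3, s = 10*2+10 = 30
item=3: not >3, s = 30-1 = 29

29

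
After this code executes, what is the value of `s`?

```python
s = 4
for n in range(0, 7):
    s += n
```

n=0: s = 4+0 = 4
n=1: s = 4+1 = 5
n=2: s = 5+2 = 7
n=3: s = 7+3 = 10
n=4: s = 10+4 = 14
n=5: s = 14+5 = 19
n=6: s = 19+6 = 25

25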